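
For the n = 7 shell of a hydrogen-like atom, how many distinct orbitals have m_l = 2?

For n = 7, l ranges over 0 … 6.
Per l-value: l=2 → 1; l=3 → 1; l=4 → 1; l=5 → 1; l=6 → 1.
Total orbitals: 1 + 1 + 1 + 1 + 1 = 5.

5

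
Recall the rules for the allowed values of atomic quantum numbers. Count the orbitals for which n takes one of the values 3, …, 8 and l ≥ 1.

Count contributing orbitals for each principal shell:
n=3 → 8; n=4 → 15; n=5 → 24; n=6 → 35; n=7 → 48; n=8 → 63.
Total orbitals: 8 + 15 + 24 + 35 + 48 + 63 = 193.

193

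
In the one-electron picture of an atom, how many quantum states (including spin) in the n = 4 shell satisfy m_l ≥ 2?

6

For n = 4, l ranges over 0 … 3.
Per l-value: l=2 → 1; l=3 → 2.
Orbitals: 1 + 2 = 3. Each orbital carries two spin states, so 3 × 2 = 6 states.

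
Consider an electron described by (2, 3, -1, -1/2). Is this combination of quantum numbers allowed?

Not allowed

The orbital quantum number must satisfy 0 ≤ l ≤ n−1. With n = 2 the allowed l values are 0, 1, so l = 3 is out of range.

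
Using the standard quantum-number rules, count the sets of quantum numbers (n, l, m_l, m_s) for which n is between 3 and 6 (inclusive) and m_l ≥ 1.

Count contributing orbitals for each principal shell:
n=3 → 3; n=4 → 6; n=5 → 10; n=6 → 15.
Orbitals: 3 + 6 + 10 + 15 = 34. Including both spin states (m_s = ±1/2) gives 2 × 34 = 68 states.

68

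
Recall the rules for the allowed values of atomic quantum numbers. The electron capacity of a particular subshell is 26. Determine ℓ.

2(2ℓ+1) = 26 ⇒ 2ℓ+1 = 13 ⇒ ℓ = 6.

ℓ = 6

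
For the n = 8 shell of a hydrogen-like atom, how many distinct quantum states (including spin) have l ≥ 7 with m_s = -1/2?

With n = 8 the allowed l are 0, 1, …, 7.
Per l-value: l=7 → 15.
Orbitals: 15. With m_s fixed to a single value there is one state per orbital, giving 15 states.

15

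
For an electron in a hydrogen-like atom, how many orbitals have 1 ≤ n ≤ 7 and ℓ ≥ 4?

Treat each shell separately and count matching orbitals:
n=5 → 9; n=6 → 20; n=7 → 33.
Total orbitals: 9 + 20 + 33 = 62.

62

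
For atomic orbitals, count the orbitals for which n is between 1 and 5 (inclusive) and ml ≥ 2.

Work shell by shell — for each n, count the (l, ml) pairs that satisfy ml ≥ 2:
n=3 → 1; n=4 → 3; n=5 → 6.
Total orbitals: 1 + 3 + 6 = 10.

10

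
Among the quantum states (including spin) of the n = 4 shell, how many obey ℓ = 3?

For n = 4, ℓ ranges over 0 … 3.
Contributions: ℓ=3 → 7.
Orbitals: 7. Each orbital carries two spin states, so 7 × 2 = 14 states.

14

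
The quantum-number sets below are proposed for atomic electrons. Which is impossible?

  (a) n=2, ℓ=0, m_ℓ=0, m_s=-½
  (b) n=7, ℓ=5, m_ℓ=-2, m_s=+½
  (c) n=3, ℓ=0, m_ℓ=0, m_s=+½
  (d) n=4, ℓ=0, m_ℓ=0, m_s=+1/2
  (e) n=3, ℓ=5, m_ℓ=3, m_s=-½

(e)

(e) has ℓ = 5 ≥ n = 3, violating 0 ≤ ℓ ≤ n−1.
The remaining sets (a), (b), (c), (d) satisfy all four rules.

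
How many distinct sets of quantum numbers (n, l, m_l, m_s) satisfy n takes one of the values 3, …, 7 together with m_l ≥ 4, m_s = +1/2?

10

Per-shell orbital counts meeting the constraint:
n=5 → 1; n=6 → 3; n=7 → 6.
Orbitals: 1 + 3 + 6 = 10. With m_s fixed to +1/2 there is one state per orbital, so 10 states.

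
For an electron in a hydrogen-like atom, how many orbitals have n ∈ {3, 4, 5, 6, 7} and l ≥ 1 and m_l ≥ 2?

For each n in the range, tally the orbitals obeying l ≥ 1 and m_l ≥ 2:
n=3 → 1; n=4 → 3; n=5 → 6; n=6 → 10; n=7 → 15.
Total orbitals: 1 + 3 + 6 + 10 + 15 = 35.

35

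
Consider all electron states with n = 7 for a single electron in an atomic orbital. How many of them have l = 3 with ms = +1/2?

7

Go through l = 0, …, 6 (the values permitted for n = 7).
Contributions: l=3 → 7.
Orbitals: 7. With ms fixed to a single value there is one state per orbital, giving 7 states.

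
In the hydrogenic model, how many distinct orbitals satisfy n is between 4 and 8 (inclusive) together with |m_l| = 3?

30

Go shell by shell, enumerating (l, m_l) with |m_l| = 3:
n=4 → 2; n=5 → 4; n=6 → 6; n=7 → 8; n=8 → 10.
Total orbitals: 2 + 4 + 6 + 8 + 10 = 30.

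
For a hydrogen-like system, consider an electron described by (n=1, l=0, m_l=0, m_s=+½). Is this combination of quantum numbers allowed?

n = 1 is a positive integer. l = 0 satisfies 0 ≤ l ≤ n−1 = 0. m_l = 0 lies in the range −l … +l (here 0). m_s = +1/2 is one of ±1/2.
All four constraints are satisfied.

Yes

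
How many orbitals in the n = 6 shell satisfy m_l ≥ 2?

10

Go through l = 0, …, 5 (the values permitted for n = 6).
Per l-value: l=2 → 1; l=3 → 2; l=4 → 3; l=5 → 4.
Total orbitals: 1 + 2 + 3 + 4 = 10.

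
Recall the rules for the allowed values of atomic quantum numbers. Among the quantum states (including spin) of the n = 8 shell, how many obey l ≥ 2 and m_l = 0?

The n = 8 shell has l = 0 through 7; check each.
The (l, m_l) pairs meeting l ≥ 2 and m_l = 0 give: l=2 → 1; l=3 → 1; l=4 → 1; l=5 → 1; l=6 → 1; l=7 → 1.
Orbitals: 1 + 1 + 1 + 1 + 1 + 1 = 6. Each orbital carries two spin states, so 6 × 2 = 12 states.

12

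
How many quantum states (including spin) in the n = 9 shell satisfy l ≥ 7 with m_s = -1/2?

For n = 9, l ranges over 0 … 8.
Per l-value: l=7 → 15; l=8 → 17.
Orbitals: 15 + 17 = 32. With m_s fixed to a single value there is one state per orbital, giving 32 states.

32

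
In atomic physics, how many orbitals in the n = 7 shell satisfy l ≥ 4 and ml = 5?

Orbitals with l ≥ 4 and ml = 5, by l: l=5 → 1; l=6 → 1.
Total orbitals: 1 + 1 = 2.

2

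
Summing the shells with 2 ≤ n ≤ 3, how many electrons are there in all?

26

Shell n has n² orbitals: 2²=4 + 3²=9 = 13 orbitals.
Two spin states per orbital: 2 × 13 = 26 electrons.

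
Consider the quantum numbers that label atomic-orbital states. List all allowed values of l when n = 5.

0, 1, 2, 3, 4

l is an integer with 0 ≤ l ≤ n−1, so for n = 5: l = 0, 1, 2, 3, 4.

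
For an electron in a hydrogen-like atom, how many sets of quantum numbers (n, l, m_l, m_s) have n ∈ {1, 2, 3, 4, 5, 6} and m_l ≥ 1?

Per-shell orbital counts meeting the constraint:
n=2 → 1; n=3 → 3; n=4 → 6; n=5 → 10; n=6 → 15.
Orbitals: 1 + 3 + 6 + 10 + 15 = 35. Including both spin states (m_s = ±1/2) gives 2 × 35 = 70 states.

70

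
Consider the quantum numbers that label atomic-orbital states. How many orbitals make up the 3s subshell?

A subshell has 2l+1 orbitals; with l = 0, that's 1.

1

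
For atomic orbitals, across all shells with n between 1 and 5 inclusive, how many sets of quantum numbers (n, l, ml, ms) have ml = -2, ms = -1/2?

6

Work shell by shell — for each n, count the (l, ml) pairs that satisfy ml = -2:
n=3 → 1; n=4 → 2; n=5 → 3.
Orbitals: 1 + 2 + 3 = 6. With ms fixed to -1/2 there is one state per orbital, so 6 states.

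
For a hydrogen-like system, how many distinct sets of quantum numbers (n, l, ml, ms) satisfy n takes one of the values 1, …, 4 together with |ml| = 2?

Per-shell orbital counts meeting the constraint:
n=3 → 2; n=4 → 4.
Orbitals: 2 + 4 = 6. Including both spin states (ms = ±1/2) gives 2 × 6 = 12 states.

12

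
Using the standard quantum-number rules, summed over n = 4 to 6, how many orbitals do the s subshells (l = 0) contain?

3

An s subshell (l = 0) exists for every n ≥ 1, so shells n = 4, 5, 6 each contribute one — 3 subshells.
Since each s subshell has 2·0+1 = 1 orbital, the total is 3 × 1 = 3.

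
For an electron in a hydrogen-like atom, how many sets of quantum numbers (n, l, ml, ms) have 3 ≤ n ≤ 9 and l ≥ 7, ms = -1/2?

47

Per-shell orbital counts meeting the constraint:
n=8 → 15; n=9 → 32.
Orbitals: 15 + 32 = 47. With ms fixed to -1/2 there is one state per orbital, so 47 states.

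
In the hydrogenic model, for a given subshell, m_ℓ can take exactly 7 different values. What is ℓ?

m_ℓ ranges over 2ℓ+1 integers, so 2ℓ+1 = 7 ⇒ ℓ = 3.

ℓ = 3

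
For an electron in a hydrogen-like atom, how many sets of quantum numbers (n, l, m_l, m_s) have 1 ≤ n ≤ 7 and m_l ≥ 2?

Go shell by shell, enumerating (l, m_l) with m_l ≥ 2:
n=3 → 1; n=4 → 3; n=5 → 6; n=6 → 10; n=7 → 15.
Orbitals: 1 + 3 + 6 + 10 + 15 = 35. Including both spin states (m_s = ±1/2) gives 2 × 35 = 70 states.

70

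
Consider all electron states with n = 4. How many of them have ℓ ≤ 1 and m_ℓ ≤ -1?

Per ℓ-value: ℓ=1 → 1.
Orbitals: 1. Each orbital carries two spin states, so 1 × 2 = 2 states.

2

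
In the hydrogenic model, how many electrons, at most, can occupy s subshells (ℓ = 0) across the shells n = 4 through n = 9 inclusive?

12

An s subshell (ℓ = 0) exists for every n ≥ 1, so shells n = 4, 5, 6, 7, 8, 9 each contribute one — 6 subshells.
Since each s subshell holds 2(2·0+1) = 2 electrons, the total is 6 × 2 = 12.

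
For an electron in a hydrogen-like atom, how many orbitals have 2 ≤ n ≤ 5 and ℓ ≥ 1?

Treat each shell separately and count matching orbitals:
n=2 → 3; n=3 → 8; n=4 → 15; n=5 → 24.
Total orbitals: 3 + 8 + 15 + 24 = 50.

50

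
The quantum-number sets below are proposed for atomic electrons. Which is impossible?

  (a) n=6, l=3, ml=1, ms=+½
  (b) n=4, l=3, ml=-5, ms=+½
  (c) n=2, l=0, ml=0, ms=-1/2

(b)

(b) has |ml| = 5 > l = 3, violating −l ≤ ml ≤ l.
The remaining sets (a), (c) satisfy all four rules.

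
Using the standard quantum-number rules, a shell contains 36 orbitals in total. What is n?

n = 6

n² = 36 ⇒ n = 6.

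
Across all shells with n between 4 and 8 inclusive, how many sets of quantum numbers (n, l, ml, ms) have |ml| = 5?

Go shell by shell, enumerating (l, ml) with |ml| = 5:
n=6 → 2; n=7 → 4; n=8 → 6.
Orbitals: 2 + 4 + 6 = 12. Including both spin states (ms = ±1/2) gives 2 × 12 = 24 states.

24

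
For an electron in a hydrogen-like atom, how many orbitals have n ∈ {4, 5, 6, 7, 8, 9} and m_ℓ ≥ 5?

20

Treat each shell separately and count matching orbitals:
n=6 → 1; n=7 → 3; n=8 → 6; n=9 → 10.
Total orbitals: 1 + 3 + 6 + 10 = 20.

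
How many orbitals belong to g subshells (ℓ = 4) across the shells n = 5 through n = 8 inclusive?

A g subshell (ℓ = 4) exists for every n ≥ 5, so shells n = 5, 6, 7, 8 each contribute one — 4 subshells.
Since each g subshell has 2·4+1 = 9 orbitals, the total is 4 × 9 = 36.

36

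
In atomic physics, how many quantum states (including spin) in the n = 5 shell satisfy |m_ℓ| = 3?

For n = 5, ℓ ranges over 0 … 4.
Per ℓ-value: ℓ=3 → 2; ℓ=4 → 2.
Orbitals: 2 + 2 = 4. Each orbital carries two spin states, so 4 × 2 = 8 states.

8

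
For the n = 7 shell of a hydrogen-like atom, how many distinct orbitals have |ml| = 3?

8

With n = 7 the allowed l are 0, 1, …, 6.
The (l, ml) pairs meeting |ml| = 3 give: l=3 → 2; l=4 → 2; l=5 → 2; l=6 → 2.
Total orbitals: 2 + 2 + 2 + 2 = 8.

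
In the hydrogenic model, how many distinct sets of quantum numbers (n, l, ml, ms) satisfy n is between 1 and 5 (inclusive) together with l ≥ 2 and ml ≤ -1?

For each n in the range, tally the orbitals obeying l ≥ 2 and ml ≤ -1:
n=3 → 2; n=4 → 5; n=5 → 9.
Orbitals: 2 + 5 + 9 = 16. Including both spin states (ms = ±1/2) gives 2 × 16 = 32 states.

32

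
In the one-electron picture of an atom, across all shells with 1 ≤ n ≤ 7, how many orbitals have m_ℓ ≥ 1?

Count contributing orbitals for each principal shell:
n=2 → 1; n=3 → 3; n=4 → 6; n=5 → 10; n=6 → 15; n=7 → 21.
Total orbitals: 1 + 3 + 6 + 10 + 15 + 21 = 56.

56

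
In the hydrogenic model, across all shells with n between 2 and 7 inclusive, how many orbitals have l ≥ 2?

For each n in the range, tally the orbitals obeying l ≥ 2:
n=3 → 5; n=4 → 12; n=5 → 21; n=6 → 32; n=7 → 45.
Total orbitals: 5 + 12 + 21 + 32 + 45 = 115.

115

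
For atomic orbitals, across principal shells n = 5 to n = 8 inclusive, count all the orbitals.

174

Shell n has n² orbitals: 5²=25 + 6²=36 + 7²=49 + 8²=64 = 174 orbitals.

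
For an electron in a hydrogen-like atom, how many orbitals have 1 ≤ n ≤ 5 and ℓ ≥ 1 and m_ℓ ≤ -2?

Work shell by shell — for each n, count the (ℓ, m_ℓ) pairs that satisfy ℓ ≥ 1 and m_ℓ ≤ -2:
n=3 → 1; n=4 → 3; n=5 → 6.
Total orbitals: 1 + 3 + 6 = 10.

10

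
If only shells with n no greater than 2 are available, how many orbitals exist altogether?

Total orbitals = 1² + 2² = 5.

5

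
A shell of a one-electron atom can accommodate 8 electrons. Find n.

n = 2

2n² = 8 ⇒ n² = 4 ⇒ n = 2.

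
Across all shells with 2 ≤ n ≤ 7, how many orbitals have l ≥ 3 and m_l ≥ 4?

For each n in the range, tally the orbitals obeying l ≥ 3 and m_l ≥ 4:
n=5 → 1; n=6 → 3; n=7 → 6.
Total orbitals: 1 + 3 + 6 = 10.

10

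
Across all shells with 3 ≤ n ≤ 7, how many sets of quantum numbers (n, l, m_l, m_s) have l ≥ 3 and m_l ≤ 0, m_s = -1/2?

For each n in the range, tally the orbitals obeying l ≥ 3 and m_l ≤ 0:
n=4 → 4; n=5 → 9; n=6 → 15; n=7 → 22.
Orbitals: 4 + 9 + 15 + 22 = 50. With m_s fixed to -1/2 there is one state per orbital, so 50 states.

50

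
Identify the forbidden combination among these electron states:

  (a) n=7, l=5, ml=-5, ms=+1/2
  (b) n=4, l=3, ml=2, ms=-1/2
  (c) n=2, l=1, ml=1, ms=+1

(c) has ms = +1, but an electron's spin must be ±1/2.
The remaining sets (a), (b) satisfy all four rules.

(c)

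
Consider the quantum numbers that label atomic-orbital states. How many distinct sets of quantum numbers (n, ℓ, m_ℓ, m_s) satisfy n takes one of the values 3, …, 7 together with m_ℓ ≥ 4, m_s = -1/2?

Treat each shell separately and count matching orbitals:
n=5 → 1; n=6 → 3; n=7 → 6.
Orbitals: 1 + 3 + 6 = 10. With m_s fixed to -1/2 there is one state per orbital, so 10 states.

10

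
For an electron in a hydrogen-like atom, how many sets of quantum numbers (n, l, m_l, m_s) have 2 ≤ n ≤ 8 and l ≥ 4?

220

Count contributing orbitals for each principal shell:
n=5 → 9; n=6 → 20; n=7 → 33; n=8 → 48.
Orbitals: 9 + 20 + 33 + 48 = 110. Including both spin states (m_s = ±1/2) gives 2 × 110 = 220 states.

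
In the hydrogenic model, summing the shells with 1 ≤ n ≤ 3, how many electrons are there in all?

28

Shell n has n² orbitals: 1²=1 + 2²=4 + 3²=9 = 14 orbitals.
Two spin states per orbital: 2 × 14 = 28 electrons.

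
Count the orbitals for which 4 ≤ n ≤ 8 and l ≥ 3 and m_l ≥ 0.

Count contributing orbitals for each principal shell:
n=4 → 4; n=5 → 9; n=6 → 15; n=7 → 22; n=8 → 30.
Total orbitals: 4 + 9 + 15 + 22 + 30 = 80.

80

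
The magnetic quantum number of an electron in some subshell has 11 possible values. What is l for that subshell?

ml ranges over 2l+1 integers, so 2l+1 = 11 ⇒ l = 5.

l = 5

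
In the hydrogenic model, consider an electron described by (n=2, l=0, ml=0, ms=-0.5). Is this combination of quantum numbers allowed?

Allowed

n = 2 is a positive integer. l = 0 satisfies 0 ≤ l ≤ n−1 = 1. ml = 0 lies in the range −l … +l (here 0). ms = -1/2 is one of ±1/2.
All four constraints are satisfied.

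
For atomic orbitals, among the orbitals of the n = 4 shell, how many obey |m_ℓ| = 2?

4

Contributions: ℓ=2 → 2; ℓ=3 → 2.
Total orbitals: 2 + 2 = 4.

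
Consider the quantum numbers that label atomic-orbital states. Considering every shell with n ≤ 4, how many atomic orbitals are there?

30

Total orbitals = 1² + 2² + 3² + 4² = 30.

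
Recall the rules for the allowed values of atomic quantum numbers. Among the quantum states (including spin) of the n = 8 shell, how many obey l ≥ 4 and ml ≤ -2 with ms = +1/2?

18

The n = 8 shell has l = 0 through 7; check each.
Contributions: l=4 → 3; l=5 → 4; l=6 → 5; l=7 → 6.
Orbitals: 3 + 4 + 5 + 6 = 18. With ms fixed to a single value there is one state per orbital, giving 18 states.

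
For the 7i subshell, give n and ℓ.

n = 7, ℓ = 6

The leading integer gives n = 7; the letter 'i' means ℓ = 6.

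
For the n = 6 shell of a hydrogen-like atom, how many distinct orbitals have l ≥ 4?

20

With n = 6 the allowed l are 0, 1, …, 5.
Contributions: l=4 → 9; l=5 → 11.
Total orbitals: 9 + 11 = 20.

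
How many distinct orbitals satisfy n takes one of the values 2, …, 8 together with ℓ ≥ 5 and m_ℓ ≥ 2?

Treat each shell separately and count matching orbitals:
n=6 → 4; n=7 → 9; n=8 → 15.
Total orbitals: 4 + 9 + 15 = 28.

28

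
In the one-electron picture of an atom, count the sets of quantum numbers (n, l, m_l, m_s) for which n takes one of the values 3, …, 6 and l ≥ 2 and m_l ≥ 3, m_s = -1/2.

Treat each shell separately and count matching orbitals:
n=4 → 1; n=5 → 3; n=6 → 6.
Orbitals: 1 + 3 + 6 = 10. With m_s fixed to -1/2 there is one state per orbital, so 10 states.

10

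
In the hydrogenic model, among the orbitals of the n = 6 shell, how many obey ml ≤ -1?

15

Go through l = 0, …, 5 (the values permitted for n = 6).
Contributions: l=1 → 1; l=2 → 2; l=3 → 3; l=4 → 4; l=5 → 5.
Total orbitals: 1 + 2 + 3 + 4 + 5 = 15.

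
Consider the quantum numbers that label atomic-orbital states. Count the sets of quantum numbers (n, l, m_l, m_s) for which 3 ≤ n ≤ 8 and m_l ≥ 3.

70

Go shell by shell, enumerating (l, m_l) with m_l ≥ 3:
n=4 → 1; n=5 → 3; n=6 → 6; n=7 → 10; n=8 → 15.
Orbitals: 1 + 3 + 6 + 10 + 15 = 35. Including both spin states (m_s = ±1/2) gives 2 × 35 = 70 states.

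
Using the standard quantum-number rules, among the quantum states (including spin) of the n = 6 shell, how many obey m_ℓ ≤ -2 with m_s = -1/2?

For n = 6, ℓ ranges over 0 … 5.
Contributions: ℓ=2 → 1; ℓ=3 → 2; ℓ=4 → 3; ℓ=5 → 4.
Orbitals: 1 + 2 + 3 + 4 = 10. With m_s fixed to a single value there is one state per orbital, giving 10 states.

10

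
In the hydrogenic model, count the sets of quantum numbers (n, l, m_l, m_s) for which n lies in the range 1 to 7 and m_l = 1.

Work shell by shell — for each n, count the (l, m_l) pairs that satisfy m_l = 1:
n=2 → 1; n=3 → 2; n=4 → 3; n=5 → 4; n=6 → 5; n=7 → 6.
Orbitals: 1 + 2 + 3 + 4 + 5 + 6 = 21. Including both spin states (m_s = ±1/2) gives 2 × 21 = 42 states.

42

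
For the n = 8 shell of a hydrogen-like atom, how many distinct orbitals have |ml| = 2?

For n = 8, l ranges over 0 … 7.
The (l, ml) pairs meeting |ml| = 2 give: l=2 → 2; l=3 → 2; l=4 → 2; l=5 → 2; l=6 → 2; l=7 → 2.
Total orbitals: 2 + 2 + 2 + 2 + 2 + 2 = 12.

12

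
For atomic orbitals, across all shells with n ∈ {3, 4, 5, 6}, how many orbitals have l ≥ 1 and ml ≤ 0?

Per-shell orbital counts meeting the constraint:
n=3 → 5; n=4 → 9; n=5 → 14; n=6 → 20.
Total orbitals: 5 + 9 + 14 + 20 = 48.

48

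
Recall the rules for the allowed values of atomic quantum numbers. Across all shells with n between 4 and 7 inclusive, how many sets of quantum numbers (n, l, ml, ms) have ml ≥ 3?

Count contributing orbitals for each principal shell:
n=4 → 1; n=5 → 3; n=6 → 6; n=7 → 10.
Orbitals: 1 + 3 + 6 + 10 = 20. Including both spin states (ms = ±1/2) gives 2 × 20 = 40 states.

40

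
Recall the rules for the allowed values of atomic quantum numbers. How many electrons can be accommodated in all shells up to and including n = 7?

Total orbitals = 1² + 2² + 3² + 4² + 5² + 6² + 7² = 140. Doubling for spin gives 280 electrons.

280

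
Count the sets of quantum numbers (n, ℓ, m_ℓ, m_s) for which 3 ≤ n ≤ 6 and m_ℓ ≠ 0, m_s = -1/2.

68

Count contributing orbitals for each principal shell:
n=3 → 6; n=4 → 12; n=5 → 20; n=6 → 30.
Orbitals: 6 + 12 + 20 + 30 = 68. With m_s fixed to -1/2 there is one state per orbital, so 68 states.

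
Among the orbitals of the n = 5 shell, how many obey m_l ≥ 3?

3

Go through l = 0, …, 4 (the values permitted for n = 5).
Per l-value: l=3 → 1; l=4 → 2.
Total orbitals: 1 + 2 = 3.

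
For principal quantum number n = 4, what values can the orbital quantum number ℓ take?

ℓ is an integer with 0 ≤ ℓ ≤ n−1, so for n = 4: ℓ = 0, 1, 2, 3.

0, 1, 2, 3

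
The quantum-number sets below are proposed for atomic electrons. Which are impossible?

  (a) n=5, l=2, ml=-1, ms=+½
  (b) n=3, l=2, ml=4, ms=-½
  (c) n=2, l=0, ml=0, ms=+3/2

(b) and (c)

(b) has |ml| = 4 > l = 2, violating −l ≤ ml ≤ l.
(c) has ms = +3/2, but an electron's spin must be ±1/2.
The remaining set (a) satisfies all four rules.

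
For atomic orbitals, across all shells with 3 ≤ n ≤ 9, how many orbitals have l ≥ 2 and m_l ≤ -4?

Count contributing orbitals for each principal shell:
n=5 → 1; n=6 → 3; n=7 → 6; n=8 → 10; n=9 → 15.
Total orbitals: 1 + 3 + 6 + 10 + 15 = 35.

35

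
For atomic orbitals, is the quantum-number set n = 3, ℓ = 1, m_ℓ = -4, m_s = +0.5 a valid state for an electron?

The magnetic quantum number must satisfy −ℓ ≤ m_ℓ ≤ ℓ. With ℓ = 1, m_ℓ can only be -1, 0, 1, so m_ℓ = -4 is forbidden.

No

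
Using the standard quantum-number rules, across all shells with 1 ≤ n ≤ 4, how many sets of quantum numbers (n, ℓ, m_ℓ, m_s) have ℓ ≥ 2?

Go shell by shell, enumerating (ℓ, m_ℓ) with ℓ ≥ 2:
n=3 → 5; n=4 → 12.
Orbitals: 5 + 12 = 17. Including both spin states (m_s = ±1/2) gives 2 × 17 = 34 states.

34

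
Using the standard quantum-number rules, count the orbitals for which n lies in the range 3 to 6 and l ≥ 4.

29

Count contributing orbitals for each principal shell:
n=5 → 9; n=6 → 20.
Total orbitals: 9 + 20 = 29.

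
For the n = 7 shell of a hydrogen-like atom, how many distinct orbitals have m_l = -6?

The n = 7 shell has l = 0 through 6; check each.
Per l-value: l=6 → 1.
Total orbitals: 1.

1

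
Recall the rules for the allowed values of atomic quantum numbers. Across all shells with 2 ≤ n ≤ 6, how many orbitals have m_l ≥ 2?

20

Per-shell orbital counts meeting the constraint:
n=3 → 1; n=4 → 3; n=5 → 6; n=6 → 10.
Total orbitals: 1 + 3 + 6 + 10 = 20.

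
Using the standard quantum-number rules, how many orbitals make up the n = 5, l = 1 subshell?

A subshell has 2l+1 orbitals; with l = 1, that's 3.

3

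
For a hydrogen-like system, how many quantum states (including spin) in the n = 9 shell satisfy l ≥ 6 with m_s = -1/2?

45

Contributions: l=6 → 13; l=7 → 15; l=8 → 17.
Orbitals: 13 + 15 + 17 = 45. With m_s fixed to a single value there is one state per orbital, giving 45 states.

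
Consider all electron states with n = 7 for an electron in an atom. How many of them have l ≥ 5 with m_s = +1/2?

Go through l = 0, …, 6 (the values permitted for n = 7).
Orbitals with l ≥ 5, by l: l=5 → 11; l=6 → 13.
Orbitals: 11 + 13 = 24. With m_s fixed to a single value there is one state per orbital, giving 24 states.

24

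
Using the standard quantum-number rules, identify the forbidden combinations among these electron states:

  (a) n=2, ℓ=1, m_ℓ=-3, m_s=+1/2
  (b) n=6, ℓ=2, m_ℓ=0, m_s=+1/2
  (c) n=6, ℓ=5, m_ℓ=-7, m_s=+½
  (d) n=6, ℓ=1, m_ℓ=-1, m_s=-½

(a) and (c)

(a) has |m_ℓ| = 3 > ℓ = 1, violating −ℓ ≤ m_ℓ ≤ ℓ.
(c) has |m_ℓ| = 7 > ℓ = 5, violating −ℓ ≤ m_ℓ ≤ ℓ.
The remaining sets (b), (d) satisfy all four rules.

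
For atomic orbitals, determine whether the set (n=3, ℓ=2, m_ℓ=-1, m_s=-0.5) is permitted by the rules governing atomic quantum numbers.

n = 3 is a positive integer. ℓ = 2 satisfies 0 ≤ ℓ ≤ n−1 = 2. m_ℓ = -1 lies in the range −ℓ … +ℓ (here −2 … 2). m_s = -1/2 is one of ±1/2.
All four constraints are satisfied.

Allowed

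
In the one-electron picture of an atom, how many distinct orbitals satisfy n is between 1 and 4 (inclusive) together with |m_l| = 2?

6

Go shell by shell, enumerating (l, m_l) with |m_l| = 2:
n=3 → 2; n=4 → 4.
Total orbitals: 2 + 4 = 6.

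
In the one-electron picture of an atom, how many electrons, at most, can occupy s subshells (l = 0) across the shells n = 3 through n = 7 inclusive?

An s subshell (l = 0) exists for every n ≥ 1, so shells n = 3, 4, 5, 6, 7 each contribute one — 5 subshells.
Since each s subshell holds 2(2·0+1) = 2 electrons, the total is 5 × 2 = 10.

10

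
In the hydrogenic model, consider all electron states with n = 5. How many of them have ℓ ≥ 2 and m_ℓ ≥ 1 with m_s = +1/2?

9

For n = 5, ℓ ranges over 0 … 4.
Orbitals with ℓ ≥ 2 and m_ℓ ≥ 1, by ℓ: ℓ=2 → 2; ℓ=3 → 3; ℓ=4 → 4.
Orbitals: 2 + 3 + 4 = 9. With m_s fixed to a single value there is one state per orbital, giving 9 states.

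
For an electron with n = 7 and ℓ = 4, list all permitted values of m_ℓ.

-4, -3, -2, -1, 0, 1, 2, 3, 4

m_ℓ takes every integer from −ℓ to +ℓ. With ℓ = 4 that gives the 9 values -4, -3, -2, -1, 0, 1, 2, 3, 4.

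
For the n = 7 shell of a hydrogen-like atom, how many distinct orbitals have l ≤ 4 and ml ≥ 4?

1

Go through l = 0, …, 6 (the values permitted for n = 7).
Orbitals with l ≤ 4 and ml ≥ 4, by l: l=4 → 1.
Total orbitals: 1.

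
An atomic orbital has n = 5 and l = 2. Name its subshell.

5d

l = 2 corresponds to the letter 'd', so the subshell is 5d.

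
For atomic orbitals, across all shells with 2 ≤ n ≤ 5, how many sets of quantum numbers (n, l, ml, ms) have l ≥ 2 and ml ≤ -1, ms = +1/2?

16

Treat each shell separately and count matching orbitals:
n=3 → 2; n=4 → 5; n=5 → 9.
Orbitals: 2 + 5 + 9 = 16. With ms fixed to +1/2 there is one state per orbital, so 16 states.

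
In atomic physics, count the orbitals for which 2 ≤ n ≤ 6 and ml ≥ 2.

20

Count contributing orbitals for each principal shell:
n=3 → 1; n=4 → 3; n=5 → 6; n=6 → 10.
Total orbitals: 1 + 3 + 6 + 10 = 20.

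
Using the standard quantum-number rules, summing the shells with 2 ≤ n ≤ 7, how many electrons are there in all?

278

Shell n has n² orbitals: 2²=4 + 3²=9 + 4²=16 + 5²=25 + 6²=36 + 7²=49 = 139 orbitals.
Two spin states per orbital: 2 × 139 = 278 electrons.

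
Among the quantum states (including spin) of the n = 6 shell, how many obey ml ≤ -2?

For n = 6, l ranges over 0 … 5.
Per l-value: l=2 → 1; l=3 → 2; l=4 → 3; l=5 → 4.
Orbitals: 1 + 2 + 3 + 4 = 10. Each orbital carries two spin states, so 10 × 2 = 20 states.

20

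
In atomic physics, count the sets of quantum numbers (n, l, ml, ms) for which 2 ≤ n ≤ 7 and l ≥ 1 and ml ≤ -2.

Count contributing orbitals for each principal shell:
n=3 → 1; n=4 → 3; n=5 → 6; n=6 → 10; n=7 → 15.
Orbitals: 1 + 3 + 6 + 10 + 15 = 35. Including both spin states (ms = ±1/2) gives 2 × 35 = 70 states.

70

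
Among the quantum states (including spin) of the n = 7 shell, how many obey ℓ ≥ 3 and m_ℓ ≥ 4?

12

Orbitals with ℓ ≥ 3 and m_ℓ ≥ 4, by ℓ: ℓ=4 → 1; ℓ=5 → 2; ℓ=6 → 3.
Orbitals: 1 + 2 + 3 = 6. Each orbital carries two spin states, so 6 × 2 = 12 states.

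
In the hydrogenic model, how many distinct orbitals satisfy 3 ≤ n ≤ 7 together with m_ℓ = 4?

6

Count contributing orbitals for each principal shell:
n=5 → 1; n=6 → 2; n=7 → 3.
Total orbitals: 1 + 2 + 3 = 6.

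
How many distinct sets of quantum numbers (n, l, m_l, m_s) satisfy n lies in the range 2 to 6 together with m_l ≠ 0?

For each n in the range, tally the orbitals obeying m_l ≠ 0:
n=2 → 2; n=3 → 6; n=4 → 12; n=5 → 20; n=6 → 30.
Orbitals: 2 + 6 + 12 + 20 + 30 = 70. Including both spin states (m_s = ±1/2) gives 2 × 70 = 140 states.

140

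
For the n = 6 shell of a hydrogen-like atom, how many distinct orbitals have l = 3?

7

Go through l = 0, …, 5 (the values permitted for n = 6).
Contributions: l=3 → 7.
Total orbitals: 7.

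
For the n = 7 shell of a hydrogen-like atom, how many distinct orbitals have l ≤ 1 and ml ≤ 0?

The (l, ml) pairs meeting l ≤ 1 and ml ≤ 0 give: l=0 → 1; l=1 → 2.
Total orbitals: 1 + 2 = 3.

3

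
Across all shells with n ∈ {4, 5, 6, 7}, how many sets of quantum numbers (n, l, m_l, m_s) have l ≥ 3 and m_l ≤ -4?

Work shell by shell — for each n, count the (l, m_l) pairs that satisfy l ≥ 3 and m_l ≤ -4:
n=5 → 1; n=6 → 3; n=7 → 6.
Orbitals: 1 + 3 + 6 = 10. Including both spin states (m_s = ±1/2) gives 2 × 10 = 20 states.

20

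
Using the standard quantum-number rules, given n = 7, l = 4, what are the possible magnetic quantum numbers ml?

ml takes every integer from −l to +l. With l = 4 that gives the 9 values -4, -3, -2, -1, 0, 1, 2, 3, 4.

-4, -3, -2, -1, 0, 1, 2, 3, 4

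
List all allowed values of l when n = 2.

l is an integer with 0 ≤ l ≤ n−1, so for n = 2: l = 0, 1.

0, 1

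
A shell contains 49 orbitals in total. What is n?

n = 7

n² = 49 ⇒ n = 7.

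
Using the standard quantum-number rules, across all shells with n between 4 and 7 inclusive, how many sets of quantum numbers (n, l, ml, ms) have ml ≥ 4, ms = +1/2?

Go shell by shell, enumerating (l, ml) with ml ≥ 4:
n=5 → 1; n=6 → 3; n=7 → 6.
Orbitals: 1 + 3 + 6 = 10. With ms fixed to +1/2 there is one state per orbital, so 10 states.

10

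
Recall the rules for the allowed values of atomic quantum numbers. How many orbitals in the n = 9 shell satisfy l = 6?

The n = 9 shell has l = 0 through 8; check each.
The (l, ml) pairs meeting l = 6 give: l=6 → 13.
Total orbitals: 13.

13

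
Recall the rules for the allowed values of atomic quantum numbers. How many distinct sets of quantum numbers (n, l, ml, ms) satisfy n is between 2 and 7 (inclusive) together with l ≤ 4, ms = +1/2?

Go shell by shell, enumerating (l, ml) with l ≤ 4:
n=2 → 4; n=3 → 9; n=4 → 16; n=5 → 25; n=6 → 25; n=7 → 25.
Orbitals: 4 + 9 + 16 + 25 + 25 + 25 = 104. With ms fixed to +1/2 there is one state per orbital, so 104 states.

104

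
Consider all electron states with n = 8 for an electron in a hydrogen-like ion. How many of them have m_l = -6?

The n = 8 shell has l = 0 through 7; check each.
Orbitals with m_l = -6, by l: l=6 → 1; l=7 → 1.
Orbitals: 1 + 1 = 2. Each orbital carries two spin states, so 2 × 2 = 4 states.

4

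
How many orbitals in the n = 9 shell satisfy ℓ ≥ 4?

Per ℓ-value: ℓ=4 → 9; ℓ=5 → 11; ℓ=6 → 13; ℓ=7 → 15; ℓ=8 → 17.
Total orbitals: 9 + 11 + 13 + 15 + 17 = 65.

65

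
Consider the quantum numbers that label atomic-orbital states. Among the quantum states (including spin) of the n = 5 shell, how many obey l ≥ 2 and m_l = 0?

Go through l = 0, …, 4 (the values permitted for n = 5).
Orbitals with l ≥ 2 and m_l = 0, by l: l=2 → 1; l=3 → 1; l=4 → 1.
Orbitals: 1 + 1 + 1 = 3. Each orbital carries two spin states, so 3 × 2 = 6 states.

6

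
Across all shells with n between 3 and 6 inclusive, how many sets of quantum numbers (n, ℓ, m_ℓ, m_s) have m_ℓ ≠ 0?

136

Work shell by shell — for each n, count the (ℓ, m_ℓ) pairs that satisfy m_ℓ ≠ 0:
n=3 → 6; n=4 → 12; n=5 → 20; n=6 → 30.
Orbitals: 6 + 12 + 20 + 30 = 68. Including both spin states (m_s = ±1/2) gives 2 × 68 = 136 states.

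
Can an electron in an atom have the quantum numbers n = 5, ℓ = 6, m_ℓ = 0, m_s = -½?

The orbital quantum number must satisfy 0 ≤ ℓ ≤ n−1. With n = 5 the allowed ℓ values are 0, 1, 2, 3, 4, so ℓ = 6 is out of range.

Invalid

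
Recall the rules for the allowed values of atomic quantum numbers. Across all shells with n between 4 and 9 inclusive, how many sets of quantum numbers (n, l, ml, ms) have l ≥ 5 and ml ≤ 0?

140

Treat each shell separately and count matching orbitals:
n=6 → 6; n=7 → 13; n=8 → 21; n=9 → 30.
Orbitals: 6 + 13 + 21 + 30 = 70. Including both spin states (ms = ±1/2) gives 2 × 70 = 140 states.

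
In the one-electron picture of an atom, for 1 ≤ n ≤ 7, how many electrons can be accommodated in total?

280

Total orbitals = 1² + 2² + 3² + 4² + 5² + 6² + 7² = 140. Doubling for spin gives 280 electrons.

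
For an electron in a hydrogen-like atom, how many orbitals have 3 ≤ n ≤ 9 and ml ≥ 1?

119

Per-shell orbital counts meeting the constraint:
n=3 → 3; n=4 → 6; n=5 → 10; n=6 → 15; n=7 → 21; n=8 → 28; n=9 → 36.
Total orbitals: 3 + 6 + 10 + 15 + 21 + 28 + 36 = 119.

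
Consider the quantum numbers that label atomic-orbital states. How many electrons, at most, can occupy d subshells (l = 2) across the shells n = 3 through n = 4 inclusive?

A d subshell (l = 2) exists for every n ≥ 3, so shells n = 3, 4 each contribute one — 2 subshells.
Since each d subshell holds 2(2·2+1) = 10 electrons, the total is 2 × 10 = 20.

20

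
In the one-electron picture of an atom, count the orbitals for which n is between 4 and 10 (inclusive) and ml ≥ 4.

For each n in the range, tally the orbitals obeying ml ≥ 4:
n=5 → 1; n=6 → 3; n=7 → 6; n=8 → 10; n=9 → 15; n=10 → 21.
Total orbitals: 1 + 3 + 6 + 10 + 15 + 21 = 56.

56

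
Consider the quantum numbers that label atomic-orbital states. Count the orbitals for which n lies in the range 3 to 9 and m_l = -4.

Go shell by shell, enumerating (l, m_l) with m_l = -4:
n=5 → 1; n=6 → 2; n=7 → 3; n=8 → 4; n=9 → 5.
Total orbitals: 1 + 2 + 3 + 4 + 5 = 15.

15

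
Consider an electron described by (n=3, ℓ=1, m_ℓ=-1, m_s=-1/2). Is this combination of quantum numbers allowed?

Yes

n = 3 is a positive integer. ℓ = 1 satisfies 0 ≤ ℓ ≤ n−1 = 2. m_ℓ = -1 lies in the range −ℓ … +ℓ (here −1 … 1). m_s = -1/2 is one of ±1/2.
All four constraints are satisfied.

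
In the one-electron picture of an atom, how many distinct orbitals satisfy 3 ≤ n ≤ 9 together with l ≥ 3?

217

Count contributing orbitals for each principal shell:
n=4 → 7; n=5 → 16; n=6 → 27; n=7 → 40; n=8 → 55; n=9 → 72.
Total orbitals: 7 + 16 + 27 + 40 + 55 + 72 = 217.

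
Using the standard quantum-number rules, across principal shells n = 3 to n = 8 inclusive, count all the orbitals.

Shell n has n² orbitals: 3²=9 + 4²=16 + 5²=25 + 6²=36 + 7²=49 + 8²=64 = 199 orbitals.

199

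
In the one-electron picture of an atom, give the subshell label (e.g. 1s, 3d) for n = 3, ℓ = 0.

ℓ = 0 corresponds to the letter 's', so the subshell is 3s.

3s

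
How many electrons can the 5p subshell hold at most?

6

A subshell with ℓ = 1 has 2ℓ+1 = 3 orbitals, each holding 2 electrons (spin ±1/2), so 3 × 2 = 6.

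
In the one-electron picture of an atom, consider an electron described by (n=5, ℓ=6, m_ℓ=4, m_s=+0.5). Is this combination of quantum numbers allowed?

Invalid

The orbital quantum number must satisfy 0 ≤ ℓ ≤ n−1. With n = 5 the allowed ℓ values are 0, 1, 2, 3, 4, so ℓ = 6 is out of range.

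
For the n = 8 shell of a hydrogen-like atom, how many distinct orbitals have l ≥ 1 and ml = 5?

3

The (l, ml) pairs meeting l ≥ 1 and ml = 5 give: l=5 → 1; l=6 → 1; l=7 → 1.
Total orbitals: 1 + 1 + 1 = 3.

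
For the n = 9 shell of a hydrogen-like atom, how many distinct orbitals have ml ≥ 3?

Go through l = 0, …, 8 (the values permitted for n = 9).
Contributions: l=3 → 1; l=4 → 2; l=5 → 3; l=6 → 4; l=7 → 5; l=8 → 6.
Total orbitals: 1 + 2 + 3 + 4 + 5 + 6 = 21.

21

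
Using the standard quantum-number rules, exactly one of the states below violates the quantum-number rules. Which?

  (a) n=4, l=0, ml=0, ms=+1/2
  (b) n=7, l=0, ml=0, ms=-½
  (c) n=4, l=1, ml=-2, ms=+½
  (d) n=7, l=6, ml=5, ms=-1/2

(c) has |ml| = 2 > l = 1, violating −l ≤ ml ≤ l.
The remaining sets (a), (b), (d) satisfy all four rules.

(c)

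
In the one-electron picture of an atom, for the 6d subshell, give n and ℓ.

n = 6, ℓ = 2

The leading integer gives n = 6; the letter 'd' means ℓ = 2.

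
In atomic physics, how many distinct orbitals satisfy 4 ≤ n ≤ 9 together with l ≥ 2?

247

Treat each shell separately and count matching orbitals:
n=4 → 12; n=5 → 21; n=6 → 32; n=7 → 45; n=8 → 60; n=9 → 77.
Total orbitals: 12 + 21 + 32 + 45 + 60 + 77 = 247.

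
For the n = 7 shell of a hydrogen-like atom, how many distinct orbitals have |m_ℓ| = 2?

10

For n = 7, ℓ ranges over 0 … 6.
The (ℓ, m_ℓ) pairs meeting |m_ℓ| = 2 give: ℓ=2 → 2; ℓ=3 → 2; ℓ=4 → 2; ℓ=5 → 2; ℓ=6 → 2.
Total orbitals: 2 + 2 + 2 + 2 + 2 = 10.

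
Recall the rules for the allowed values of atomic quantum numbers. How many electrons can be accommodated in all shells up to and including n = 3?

28

Total orbitals = 1² + 2² + 3² = 14. Doubling for spin gives 28 electrons.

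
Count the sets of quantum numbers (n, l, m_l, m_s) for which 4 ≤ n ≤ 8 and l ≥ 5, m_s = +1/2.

74

Per-shell orbital counts meeting the constraint:
n=6 → 11; n=7 → 24; n=8 → 39.
Orbitals: 11 + 24 + 39 = 74. With m_s fixed to +1/2 there is one state per orbital, so 74 states.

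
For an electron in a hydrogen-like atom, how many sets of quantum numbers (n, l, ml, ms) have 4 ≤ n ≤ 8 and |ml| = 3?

60

Go shell by shell, enumerating (l, ml) with |ml| = 3:
n=4 → 2; n=5 → 4; n=6 → 6; n=7 → 8; n=8 → 10.
Orbitals: 2 + 4 + 6 + 8 + 10 = 30. Including both spin states (ms = ±1/2) gives 2 × 30 = 60 states.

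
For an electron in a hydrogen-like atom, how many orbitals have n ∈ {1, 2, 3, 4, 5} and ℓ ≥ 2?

Count contributing orbitals for each principal shell:
n=3 → 5; n=4 → 12; n=5 → 21.
Total orbitals: 5 + 12 + 21 = 38.

38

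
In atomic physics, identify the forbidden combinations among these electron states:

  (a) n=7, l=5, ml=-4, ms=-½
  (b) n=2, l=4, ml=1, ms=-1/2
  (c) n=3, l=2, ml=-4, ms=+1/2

(b) and (c)

(b) has l = 4 ≥ n = 2, violating 0 ≤ l ≤ n−1.
(c) has |ml| = 4 > l = 2, violating −l ≤ ml ≤ l.
The remaining set (a) satisfies all four rules.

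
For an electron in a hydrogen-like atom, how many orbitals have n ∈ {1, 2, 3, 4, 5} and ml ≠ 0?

For each n in the range, tally the orbitals obeying ml ≠ 0:
n=2 → 2; n=3 → 6; n=4 → 12; n=5 → 20.
Total orbitals: 2 + 6 + 12 + 20 = 40.

40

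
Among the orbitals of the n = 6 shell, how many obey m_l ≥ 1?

The n = 6 shell has l = 0 through 5; check each.
Orbitals with m_l ≥ 1, by l: l=1 → 1; l=2 → 2; l=3 → 3; l=4 → 4; l=5 → 5.
Total orbitals: 1 + 2 + 3 + 4 + 5 = 15.

15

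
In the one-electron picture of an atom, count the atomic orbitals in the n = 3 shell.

9

The n = 3 shell contains n² = 3² = 9 orbitals.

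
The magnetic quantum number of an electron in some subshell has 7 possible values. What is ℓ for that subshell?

m_ℓ ranges over 2ℓ+1 integers, so 2ℓ+1 = 7 ⇒ ℓ = 3.

ℓ = 3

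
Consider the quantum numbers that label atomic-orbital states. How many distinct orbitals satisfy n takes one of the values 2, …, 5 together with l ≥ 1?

50

Go shell by shell, enumerating (l, ml) with l ≥ 1:
n=2 → 3; n=3 → 8; n=4 → 15; n=5 → 24.
Total orbitals: 3 + 8 + 15 + 24 = 50.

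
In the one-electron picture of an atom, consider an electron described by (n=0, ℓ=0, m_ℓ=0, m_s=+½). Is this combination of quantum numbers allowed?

No

The principal quantum number must be a positive integer (n ≥ 1), but here n = 0.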